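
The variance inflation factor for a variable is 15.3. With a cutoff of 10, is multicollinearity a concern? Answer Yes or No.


Check: VIF = 15.3 vs threshold = 10.
Since 15.3 >= 10, the answer is Yes.

Yes


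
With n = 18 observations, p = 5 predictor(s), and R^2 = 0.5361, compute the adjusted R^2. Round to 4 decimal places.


Adjusted R^2 = 1 - (1 - R^2) * (n-1)/(n-p-1).
(1 - R^2) = 0.4639.
(n-1)/(n-p-1) = 17/12.
(1 - R^2) * (n-1) = 0.4639 * 17 = 7.8863.
Divide by (n-p-1): 7.8863 / 12 = 0.6572.
Adj R^2 = 1 - 0.6572 = 0.3428.

0.3428


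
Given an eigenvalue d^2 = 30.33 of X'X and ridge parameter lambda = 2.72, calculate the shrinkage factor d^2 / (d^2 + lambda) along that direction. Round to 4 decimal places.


d^2 + lambda = 30.33 + 2.72 = 33.0500.
Shrinkage factor = 30.33/33.0500 = 0.9177.

0.9177


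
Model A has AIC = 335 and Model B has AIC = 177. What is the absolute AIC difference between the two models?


|AIC_A - AIC_B| = |335 - 177| = 158.
Model B is preferred (lower AIC).

158


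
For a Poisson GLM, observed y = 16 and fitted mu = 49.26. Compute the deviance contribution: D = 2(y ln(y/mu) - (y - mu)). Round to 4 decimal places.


y/mu = 16/49.26 = 0.324807 (approx.), and ln(16/49.26) = -1.124524.
y * ln(y/mu) = 16 * -1.124524 = -17.992384.
y - mu = -33.26.
D = 2 * (-17.992384 - -33.26) = 30.535232, which rounds to 30.5352.

30.5352


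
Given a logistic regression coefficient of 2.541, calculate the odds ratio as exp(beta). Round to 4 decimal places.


Odds ratio = exp(beta) = exp(2.541).
= 12.6924.

12.6924


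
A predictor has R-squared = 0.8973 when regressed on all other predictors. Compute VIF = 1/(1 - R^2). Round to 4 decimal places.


Using VIF = 1/(1 - R^2_j):
1 - 0.8973 = 0.1027.
VIF = 9.7371.

9.7371


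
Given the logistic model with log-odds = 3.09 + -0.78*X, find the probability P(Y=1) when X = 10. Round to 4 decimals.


Compute z = 3.09 + (-0.78)(10) = -4.7100.
exp(-z) = 111.0522.
P = 1/(1 + 111.0522) = 0.0089.

0.0089


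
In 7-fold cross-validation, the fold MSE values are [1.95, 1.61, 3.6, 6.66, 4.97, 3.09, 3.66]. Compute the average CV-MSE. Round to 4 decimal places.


Total MSE across folds = 25.5400.
CV-MSE = 25.5400/7 = 3.6486.

3.6486


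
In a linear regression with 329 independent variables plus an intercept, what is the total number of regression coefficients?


Total coefficients = number of predictors + 1 (for the intercept).
= 329 + 1 = 330.

330


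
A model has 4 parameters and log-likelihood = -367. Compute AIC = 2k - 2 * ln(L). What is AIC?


Compute:
2k = 2*4 = 8.
-2*loglik = -2*(-367) = 734.
AIC = 8 + 734 = 742.

742


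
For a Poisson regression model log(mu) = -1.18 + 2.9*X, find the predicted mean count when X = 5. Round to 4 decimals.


eta = -1.18 + 2.9 * 5 = 13.3200.
mu = exp(13.3200) = 609259.7654.

609259.7654


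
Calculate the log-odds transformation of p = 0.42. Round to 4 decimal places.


The odds are p/(1-p) = 0.42 / 0.58 = 0.7241.
logit(p) = ln(0.7241) = -0.3228.

-0.3228


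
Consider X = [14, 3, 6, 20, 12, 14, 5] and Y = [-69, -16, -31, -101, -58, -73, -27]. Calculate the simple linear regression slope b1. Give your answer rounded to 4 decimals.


Calculate xbar = 10.5714, ybar = -53.5714.
S_xx = 223.7143, S_xy = -1108.7143.
Using b1 = S_xy / S_xx = -1108.7143 / 223.7143, we get b1 = -4.9559.

-4.9559


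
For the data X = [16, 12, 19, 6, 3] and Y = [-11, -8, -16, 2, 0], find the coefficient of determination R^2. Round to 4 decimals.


The fitted line is Y = 5.5772 + -1.0872*X.
SSres = 15.8389, SStot = 227.2000.
R^2 = 1 - SSres/SStot = 0.9303.

0.9303


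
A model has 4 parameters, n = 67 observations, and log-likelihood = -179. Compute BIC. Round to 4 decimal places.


k * ln(n) = 4 * ln(67) = 4 * 4.204693 = 16.818772.
-2 * loglik = -2 * (-179) = 358.
BIC = 16.818772 + 358 = 374.818772, which rounds to 374.8188.

374.8188


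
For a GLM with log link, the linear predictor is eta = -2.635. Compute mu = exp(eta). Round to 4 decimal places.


Apply the inverse link:
mu = e^-2.635 = 0.0717.

0.0717


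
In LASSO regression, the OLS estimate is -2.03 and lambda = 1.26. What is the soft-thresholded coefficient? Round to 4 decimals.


Absolute value: |-2.03| = 2.03.
Compare to lambda = 1.26.
Since |beta| > lambda, coefficient = sign(beta)*(|beta| - lambda) = -0.7700.

-0.7700


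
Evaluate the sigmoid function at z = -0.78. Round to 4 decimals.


Compute exp(0.7800) = 2.1815.
Sigmoid = 1 / (1 + 2.1815) = 1 / 3.1815 = 0.3143.

0.3143


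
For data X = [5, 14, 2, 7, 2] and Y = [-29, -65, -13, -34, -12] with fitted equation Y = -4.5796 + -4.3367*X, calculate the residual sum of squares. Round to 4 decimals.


For each point, residual = actual - predicted.
Residuals: [-2.7369, 0.2934, 0.2530, 0.9365, 1.2530].
Sum of squared residuals = 10.0878.

10.0878


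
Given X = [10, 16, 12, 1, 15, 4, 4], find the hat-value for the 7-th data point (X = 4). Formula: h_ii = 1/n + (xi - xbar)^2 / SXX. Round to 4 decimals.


n = 7, xbar = 8.8571.
SXX = sum((xi - xbar)^2) = 208.8571.
h = 1/7 + (4 - 8.8571)^2 / 208.8571 = 0.2558.

0.2558


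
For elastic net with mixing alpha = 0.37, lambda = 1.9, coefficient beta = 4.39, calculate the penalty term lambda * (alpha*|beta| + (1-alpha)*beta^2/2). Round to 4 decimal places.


alpha * |beta| = 0.37 * 4.39 = 1.6243.
(1-alpha) * beta^2/2 = 0.63 * 19.2721/2 = 6.0707.
Total = 1.9 * (1.6243 + 6.0707) = 14.6205.

14.6205


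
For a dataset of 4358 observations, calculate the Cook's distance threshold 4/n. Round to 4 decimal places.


Cook's distance cutoff = 4/n = 4/4358.
= 0.0009.

0.0009


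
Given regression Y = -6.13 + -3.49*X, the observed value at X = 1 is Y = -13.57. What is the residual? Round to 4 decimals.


Fitted value at X = 1 is yhat = -6.13 + -3.49*1 = -9.6200.
Residual = -13.57 - -9.6200 = -3.9500.

-3.9500


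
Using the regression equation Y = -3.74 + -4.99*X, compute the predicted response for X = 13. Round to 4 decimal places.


Plug X = 13 into Y = -3.74 + -4.99*X:
Y = -3.74 + -64.8700 = -68.6100.

-68.6100


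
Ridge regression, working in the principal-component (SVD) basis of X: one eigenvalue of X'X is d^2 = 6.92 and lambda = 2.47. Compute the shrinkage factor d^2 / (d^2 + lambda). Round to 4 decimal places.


Compute the denominator: 6.92 + 2.47 = 9.3900.
Shrinkage factor = 6.92 / 9.3900 = 0.7370.

0.7370


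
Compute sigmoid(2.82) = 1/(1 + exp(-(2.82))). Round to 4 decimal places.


exp(-2.8200) = 0.0596.
1 + exp(-z) = 1.0596.
sigmoid = 1/1.0596 = 0.9437.

0.9437


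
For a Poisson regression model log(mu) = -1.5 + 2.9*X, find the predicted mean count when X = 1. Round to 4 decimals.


eta = -1.5 + 2.9 * 1 = 1.4000.
mu = exp(1.4000) = 4.0552.

4.0552


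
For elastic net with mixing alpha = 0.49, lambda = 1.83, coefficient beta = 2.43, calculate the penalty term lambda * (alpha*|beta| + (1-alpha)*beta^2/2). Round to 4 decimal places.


alpha * |beta| = 0.49 * 2.43 = 1.1907.
(1-alpha) * beta^2/2 = 0.51 * 5.9049/2 = 1.5057.
Total = 1.83 * (1.1907 + 1.5057) = 4.9345.

4.9345


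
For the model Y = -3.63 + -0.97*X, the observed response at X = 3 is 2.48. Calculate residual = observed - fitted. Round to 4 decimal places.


Fitted value at X = 3 is yhat = -3.63 + -0.97*3 = -6.5400.
Residual = 2.48 - -6.5400 = 9.0200.

9.0200


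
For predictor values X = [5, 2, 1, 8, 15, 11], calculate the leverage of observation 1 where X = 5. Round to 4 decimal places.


n = 6, xbar = 7.0000.
SXX = sum((xi - xbar)^2) = 146.0000.
h = 1/6 + (5 - 7.0000)^2 / 146.0000 = 0.1941.

0.1941


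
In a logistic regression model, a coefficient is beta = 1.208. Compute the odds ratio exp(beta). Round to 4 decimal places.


exp(1.208) = 3.3468.
So the odds ratio is 3.3468.

3.3468


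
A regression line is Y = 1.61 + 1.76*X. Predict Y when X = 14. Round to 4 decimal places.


Plug X = 14 into Y = 1.61 + 1.76*X:
Y = 1.61 + 24.6400 = 26.2500.

26.2500


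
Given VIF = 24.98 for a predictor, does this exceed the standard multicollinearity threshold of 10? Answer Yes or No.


Check: VIF = 24.98 vs threshold = 10.
Since 24.98 >= 10, the answer is Yes.

Yes


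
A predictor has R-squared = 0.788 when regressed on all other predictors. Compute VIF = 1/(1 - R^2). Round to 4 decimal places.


Denominator: 1 - 0.788 = 0.212.
VIF = 1 / 0.212 = 4.7170.

4.7170


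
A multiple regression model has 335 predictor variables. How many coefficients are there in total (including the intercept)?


Total coefficients = number of predictors + 1 (for the intercept).
= 335 + 1 = 336.

336


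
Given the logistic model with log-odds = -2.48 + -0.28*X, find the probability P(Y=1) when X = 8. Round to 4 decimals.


Linear predictor: z = -2.48 + -0.28 * 8 = -4.7200.
P = 1/(1 + exp(4.7200)) = 1/(1 + 112.1683) = 0.0088.

0.0088


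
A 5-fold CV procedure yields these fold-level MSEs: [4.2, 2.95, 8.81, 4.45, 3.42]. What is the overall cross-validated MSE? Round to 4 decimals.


Add all fold MSEs: 23.8300.
Divide by k = 5: 23.8300/5 = 4.7660.

4.7660


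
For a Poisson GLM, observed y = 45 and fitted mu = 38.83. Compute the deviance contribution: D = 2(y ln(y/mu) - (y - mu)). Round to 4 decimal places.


Compute y*ln(y/mu) = 45*ln(45/38.83) = 45*0.147469 = 6.636105.
y - mu = 6.17.
D = 2*(6.636105 - (6.17)) = 0.932210, which rounds to 0.9322.

0.9322


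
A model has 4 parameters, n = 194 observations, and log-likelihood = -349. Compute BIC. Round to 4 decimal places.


k * ln(n) = 4 * ln(194) = 4 * 5.267858 = 21.071432.
-2 * loglik = -2 * (-349) = 698.
BIC = 21.071432 + 698 = 719.071432, which rounds to 719.0714.

719.0714


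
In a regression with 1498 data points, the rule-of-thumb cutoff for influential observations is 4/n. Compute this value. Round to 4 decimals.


Cook's distance cutoff = 4/n = 4/1498.
= 0.0027.

0.0027


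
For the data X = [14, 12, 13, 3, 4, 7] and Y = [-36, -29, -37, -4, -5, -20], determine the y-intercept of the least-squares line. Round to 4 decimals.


Compute b1 = -3.0290 from the OLS formula.
With xbar = 8.8333 and ybar = -21.8333, the intercept is:
b0 = -21.8333 - -3.0290 * 8.8333 = 4.9231.

4.9231


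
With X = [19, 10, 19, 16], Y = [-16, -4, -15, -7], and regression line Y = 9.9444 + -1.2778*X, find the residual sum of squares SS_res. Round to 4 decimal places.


For each point, residual = actual - predicted.
Residuals: [-1.6662, -1.1664, -0.6662, 3.5004].
Sum of squared residuals = 16.8333.

16.8333


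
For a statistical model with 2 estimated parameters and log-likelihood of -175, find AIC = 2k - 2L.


AIC = 2*2 - 2*(-175).
= 4 + 350 = 354.

354


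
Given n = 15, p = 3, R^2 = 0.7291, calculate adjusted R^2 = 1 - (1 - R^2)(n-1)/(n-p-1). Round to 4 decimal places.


Plug in: Adj R^2 = 1 - (1 - 0.7291) * 14/11.
= 1 - 0.2709 * 14/11
= 1 - 3.7926 / 11
= 1 - 0.3448 = 0.6552.

0.6552


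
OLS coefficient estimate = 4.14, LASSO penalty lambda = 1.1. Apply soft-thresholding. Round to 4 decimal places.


Absolute value: |4.14| = 4.14.
Compare to lambda = 1.1.
Since |beta| > lambda, coefficient = sign(beta)*(|beta| - lambda) = 3.0400.

3.0400


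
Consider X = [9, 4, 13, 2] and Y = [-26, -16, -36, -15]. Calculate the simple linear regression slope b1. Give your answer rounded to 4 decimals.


First compute the means: xbar = 7.0000, ybar = -23.2500.
Then S_xx = sum((xi - xbar)^2) = 74.0000.
S_xy = sum((xi - xbar)(yi - ybar)) = -145.0000.
b1 = S_xy / S_xx = -145.0000 / 74.0000 = -1.9595.

-1.9595


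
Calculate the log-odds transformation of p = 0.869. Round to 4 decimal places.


The odds are p/(1-p) = 0.869 / 0.131 = 6.6336.
logit(p) = ln(6.6336) = 1.8921.

1.8921


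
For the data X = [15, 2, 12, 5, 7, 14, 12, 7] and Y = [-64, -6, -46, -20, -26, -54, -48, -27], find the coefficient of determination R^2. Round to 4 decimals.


The fitted line is Y = 2.4109 + -4.1931*X.
SSres = 24.2277, SStot = 2687.8750.
R^2 = 1 - SSres/SStot = 0.9910.

0.9910


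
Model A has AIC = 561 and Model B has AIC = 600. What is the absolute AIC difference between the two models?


Compute |561 - 600| = 39.
Model A has the smaller AIC.

39


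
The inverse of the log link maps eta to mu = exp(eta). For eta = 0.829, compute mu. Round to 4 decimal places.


mu = exp(eta) = exp(0.829).
= 2.2910.

2.2910


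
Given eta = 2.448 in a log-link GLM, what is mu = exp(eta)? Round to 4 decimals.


The inverse log link gives:
mu = exp(2.448) = 11.5652.

11.5652


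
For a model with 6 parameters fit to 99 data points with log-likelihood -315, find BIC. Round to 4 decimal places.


ln(99) = 4.595120.
k * ln(n) = 6 * 4.595120 = 27.570720.
-2L = 630.
BIC = 27.570720 + 630 = 657.570720, which rounds to 657.5707.

657.5707


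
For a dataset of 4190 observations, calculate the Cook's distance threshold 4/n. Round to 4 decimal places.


The threshold is 4/n.
4/4190 = 0.0010.

0.0010


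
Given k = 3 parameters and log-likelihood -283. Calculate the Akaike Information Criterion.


AIC = 2*3 - 2*(-283).
= 6 + 566 = 572.

572


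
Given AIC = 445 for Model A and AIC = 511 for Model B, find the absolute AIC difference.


|AIC_A - AIC_B| = |445 - 511| = 66.
Model A is preferred (lower AIC).

66


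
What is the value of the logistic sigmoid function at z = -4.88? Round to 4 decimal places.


exp(4.8800) = 131.6307.
1 + exp(-z) = 132.6307.
sigmoid = 1/132.6307 = 0.0075.

0.0075


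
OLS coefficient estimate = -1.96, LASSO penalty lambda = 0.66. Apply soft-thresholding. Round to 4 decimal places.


Absolute value: |-1.96| = 1.96.
Compare to lambda = 0.66.
Since |beta| > lambda, coefficient = sign(beta)*(|beta| - lambda) = -1.3000.

-1.3000


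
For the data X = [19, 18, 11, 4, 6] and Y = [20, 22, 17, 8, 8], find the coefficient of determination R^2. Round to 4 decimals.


Fit the OLS line: b0 = 4.1641, b1 = 0.9341.
SSres = 14.3963.
SStot = 176.0000.
R^2 = 1 - 14.3963/176.0000 = 0.9182.

0.9182


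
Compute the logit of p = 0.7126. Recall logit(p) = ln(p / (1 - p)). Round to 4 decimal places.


Compute the odds: 0.7126/0.2874 = 2.4795.
Take the natural log: ln(2.4795) = 0.9080.

0.9080


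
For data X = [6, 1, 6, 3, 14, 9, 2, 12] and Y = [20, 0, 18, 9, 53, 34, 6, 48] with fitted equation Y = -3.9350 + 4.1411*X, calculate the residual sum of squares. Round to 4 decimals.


For each point, residual = actual - predicted.
Residuals: [-0.9116, -0.2061, -2.9116, 0.5117, -1.0404, 0.6651, 1.6528, 2.2418].
Sum of squared residuals = 18.8949.

18.8949


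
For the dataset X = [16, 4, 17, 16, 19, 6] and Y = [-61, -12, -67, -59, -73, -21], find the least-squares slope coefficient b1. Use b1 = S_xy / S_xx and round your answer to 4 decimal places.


The sample means are xbar = 13.0000 and ybar = -48.8333.
Compute S_xx = 200.0000 and S_xy = -811.0000.
Slope b1 = S_xy / S_xx = -811.0000 / 200.0000 = -4.0550.

-4.0550


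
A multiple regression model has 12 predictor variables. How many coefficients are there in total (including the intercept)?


Total coefficients = number of predictors + 1 (for the intercept).
= 12 + 1 = 13.

13


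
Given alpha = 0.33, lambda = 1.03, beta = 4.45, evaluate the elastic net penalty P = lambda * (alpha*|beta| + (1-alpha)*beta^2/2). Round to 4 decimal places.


Compute:
L1 = 0.33 * 4.45 = 1.4685.
L2 = 0.67 * 4.45^2 / 2 = 6.6338.
Penalty = 1.03 * (1.4685 + 6.6338) = 8.3454.

8.3454


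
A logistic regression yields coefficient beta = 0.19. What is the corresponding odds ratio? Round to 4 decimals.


The odds ratio is computed as:
OR = e^(0.19) = 1.2092.

1.2092


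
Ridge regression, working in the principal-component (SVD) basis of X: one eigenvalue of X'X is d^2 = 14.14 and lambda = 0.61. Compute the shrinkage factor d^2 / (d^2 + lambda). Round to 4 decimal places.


Compute the denominator: 14.14 + 0.61 = 14.7500.
Shrinkage factor = 14.14 / 14.7500 = 0.9586.

0.9586


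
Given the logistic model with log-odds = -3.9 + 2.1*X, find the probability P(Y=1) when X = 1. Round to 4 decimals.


Compute z = -3.9 + (2.1)(1) = -1.8000.
exp(-z) = 6.0496.
P = 1/(1 + 6.0496) = 0.1419.

0.1419


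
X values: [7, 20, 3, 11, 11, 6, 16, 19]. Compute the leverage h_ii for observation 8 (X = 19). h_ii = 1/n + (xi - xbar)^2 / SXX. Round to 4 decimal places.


n = 8, xbar = 11.6250.
SXX = sum((xi - xbar)^2) = 271.8750.
h = 1/8 + (19 - 11.6250)^2 / 271.8750 = 0.3251.

0.3251


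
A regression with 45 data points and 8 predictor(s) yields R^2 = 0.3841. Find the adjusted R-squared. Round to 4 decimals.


Plug in: Adj R^2 = 1 - (1 - 0.3841) * 44/36.
= 1 - 0.6159 * 44/36
= 1 - 27.0996 / 36
= 1 - 0.7528 = 0.2472.

0.2472


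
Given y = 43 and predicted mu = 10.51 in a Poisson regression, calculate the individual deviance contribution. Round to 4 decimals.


First: ln(43/10.51) = 1.408873.
Then: 43 * 1.408873 = 60.581539.
y - mu = 43 - 10.51 = 32.49.
D = 2(60.581539 - 32.49) = 56.183078, which rounds to 56.1831.

56.1831


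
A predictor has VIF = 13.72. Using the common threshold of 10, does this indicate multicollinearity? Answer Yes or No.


The threshold is 10.
VIF = 13.72 is >= 10.
Multicollinearity indication: Yes.

Yes


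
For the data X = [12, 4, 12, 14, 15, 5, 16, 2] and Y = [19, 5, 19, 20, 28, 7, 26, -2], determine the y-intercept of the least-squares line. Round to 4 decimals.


Compute b1 = 1.9190 from the OLS formula.
With xbar = 10.0000 and ybar = 15.2500, the intercept is:
b0 = 15.2500 - 1.9190 * 10.0000 = -3.9405.

-3.9405


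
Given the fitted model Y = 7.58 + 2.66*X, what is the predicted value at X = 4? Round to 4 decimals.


Predicted value:
Y = 7.58 + (2.66)(4) = 7.58 + 10.6400 = 18.2200.

18.2200


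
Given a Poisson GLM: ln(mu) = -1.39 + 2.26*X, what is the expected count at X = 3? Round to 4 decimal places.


Compute eta = -1.39 + 2.26 * 3 = 5.3900.
Apply inverse link: mu = e^5.3900 = 219.2034.

219.2034


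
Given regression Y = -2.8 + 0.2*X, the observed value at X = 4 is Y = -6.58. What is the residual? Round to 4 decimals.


Fitted value at X = 4 is yhat = -2.8 + 0.2*4 = -2.0000.
Residual = -6.58 - -2.0000 = -4.5800.

-4.5800


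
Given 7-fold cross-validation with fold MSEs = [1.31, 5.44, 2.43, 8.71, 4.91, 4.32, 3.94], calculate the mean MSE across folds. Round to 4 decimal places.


Total MSE across folds = 31.0600.
CV-MSE = 31.0600/7 = 4.4371.

4.4371


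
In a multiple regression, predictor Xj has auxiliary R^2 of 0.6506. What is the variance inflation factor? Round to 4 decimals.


VIF = 1 / (1 - 0.6506).
= 1 / 0.3494 = 2.8620.

2.8620


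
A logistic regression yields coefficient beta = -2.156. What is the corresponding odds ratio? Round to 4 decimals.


Odds ratio = exp(beta) = exp(-2.156).
= 0.1158.

0.1158


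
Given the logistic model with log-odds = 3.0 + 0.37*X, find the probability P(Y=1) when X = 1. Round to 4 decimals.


Compute z = 3.0 + (0.37)(1) = 3.3700.
exp(-z) = 0.0344.
P = 1/(1 + 0.0344) = 0.9668.

0.9668


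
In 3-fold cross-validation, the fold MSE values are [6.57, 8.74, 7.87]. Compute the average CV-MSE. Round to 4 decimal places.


Add all fold MSEs: 23.1800.
Divide by k = 3: 23.1800/3 = 7.7267.

7.7267


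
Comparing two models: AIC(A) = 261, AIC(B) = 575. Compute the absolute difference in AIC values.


|AIC_A - AIC_B| = |261 - 575| = 314.
Model A is preferred (lower AIC).

314


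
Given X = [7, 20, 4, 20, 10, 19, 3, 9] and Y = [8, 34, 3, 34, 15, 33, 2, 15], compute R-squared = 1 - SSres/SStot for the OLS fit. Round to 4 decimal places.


The fitted line is Y = -4.1648 + 1.9274*X.
SSres = 6.1117, SStot = 1336.0000.
R^2 = 1 - SSres/SStot = 0.9954.

0.9954


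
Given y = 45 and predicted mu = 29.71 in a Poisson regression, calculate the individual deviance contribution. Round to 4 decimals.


y/mu = 45/29.71 = 1.514642 (approx.), and ln(45/29.71) = 0.415179.
y * ln(y/mu) = 45 * 0.415179 = 18.683055.
y - mu = 15.29.
D = 2 * (18.683055 - 15.29) = 6.786110, which rounds to 6.7861.

6.7861


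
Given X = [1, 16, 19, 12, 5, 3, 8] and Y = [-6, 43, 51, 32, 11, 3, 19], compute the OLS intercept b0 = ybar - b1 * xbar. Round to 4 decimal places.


Compute b1 = 3.1003 from the OLS formula.
With xbar = 9.1429 and ybar = 21.8571, the intercept is:
b0 = 21.8571 - 3.1003 * 9.1429 = -6.4886.

-6.4886


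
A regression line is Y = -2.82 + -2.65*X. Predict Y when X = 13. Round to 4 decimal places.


Plug X = 13 into Y = -2.82 + -2.65*X:
Y = -2.82 + -34.4500 = -37.2700.

-37.2700


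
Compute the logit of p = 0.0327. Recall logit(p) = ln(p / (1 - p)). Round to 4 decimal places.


Compute the odds: 0.0327/0.9673 = 0.0338.
Take the natural log: ln(0.0338) = -3.3871.

-3.3871


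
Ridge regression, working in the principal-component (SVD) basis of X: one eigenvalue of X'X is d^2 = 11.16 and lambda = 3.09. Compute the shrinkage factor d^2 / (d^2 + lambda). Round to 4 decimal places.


Compute the denominator: 11.16 + 3.09 = 14.2500.
Shrinkage factor = 11.16 / 14.2500 = 0.7832.

0.7832


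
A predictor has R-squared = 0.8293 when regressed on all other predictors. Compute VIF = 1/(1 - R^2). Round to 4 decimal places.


Denominator: 1 - 0.8293 = 0.1707.
VIF = 1 / 0.1707 = 5.8582.

5.8582


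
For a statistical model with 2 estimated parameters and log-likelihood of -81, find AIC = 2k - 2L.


Compute:
2k = 2*2 = 4.
-2*loglik = -2*(-81) = 162.
AIC = 4 + 162 = 166.

166


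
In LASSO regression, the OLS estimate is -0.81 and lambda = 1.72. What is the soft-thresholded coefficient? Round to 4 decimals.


Absolute value: |-0.81| = 0.81.
Compare to lambda = 1.72.
Since |beta| <= lambda, the coefficient is set to 0.

0.0000


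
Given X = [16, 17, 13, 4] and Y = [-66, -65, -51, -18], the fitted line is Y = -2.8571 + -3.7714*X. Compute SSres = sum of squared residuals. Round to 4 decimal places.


For each point, residual = actual - predicted.
Residuals: [-2.8005, 1.9709, 0.8853, -0.0573].
Sum of squared residuals = 12.5143.

12.5143


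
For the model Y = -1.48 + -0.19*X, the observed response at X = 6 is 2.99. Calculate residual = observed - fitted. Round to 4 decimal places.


Compute yhat = -1.48 + (-0.19)(6) = -2.6200.
Residual = actual - predicted = 2.99 - -2.6200 = 5.6100.

5.6100


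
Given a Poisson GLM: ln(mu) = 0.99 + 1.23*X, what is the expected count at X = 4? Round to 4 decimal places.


Linear predictor: eta = 0.99 + (1.23)(4) = 5.9100.
Expected count: mu = exp(5.9100) = 368.7062.

368.7062


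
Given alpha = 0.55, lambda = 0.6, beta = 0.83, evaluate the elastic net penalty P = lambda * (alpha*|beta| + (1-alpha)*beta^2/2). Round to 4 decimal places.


Compute:
L1 = 0.55 * 0.83 = 0.4565.
L2 = 0.45 * 0.83^2 / 2 = 0.1550.
Penalty = 0.6 * (0.4565 + 0.1550) = 0.3669.

0.3669


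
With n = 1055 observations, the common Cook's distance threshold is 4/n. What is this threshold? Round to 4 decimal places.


Cook's distance cutoff = 4/n = 4/1055.
= 0.0038.

0.0038


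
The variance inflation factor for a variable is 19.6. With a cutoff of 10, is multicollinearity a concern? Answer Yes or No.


Check: VIF = 19.6 vs threshold = 10.
Since 19.6 >= 10, the answer is Yes.

Yes


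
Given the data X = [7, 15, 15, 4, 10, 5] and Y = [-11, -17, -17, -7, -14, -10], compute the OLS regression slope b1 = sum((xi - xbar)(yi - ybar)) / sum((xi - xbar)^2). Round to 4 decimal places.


First compute the means: xbar = 9.3333, ybar = -12.6667.
Then S_xx = sum((xi - xbar)^2) = 117.3333.
S_xy = sum((xi - xbar)(yi - ybar)) = -95.6667.
b1 = S_xy / S_xx = -95.6667 / 117.3333 = -0.8153.

-0.8153


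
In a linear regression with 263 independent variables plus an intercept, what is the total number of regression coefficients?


Including the intercept, the model has 263 predictor coefficients + 1 intercept.
Total = 264.

264


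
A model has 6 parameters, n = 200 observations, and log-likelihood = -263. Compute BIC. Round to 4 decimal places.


ln(200) = 5.298317.
k * ln(n) = 6 * 5.298317 = 31.789902.
-2L = 526.
BIC = 31.789902 + 526 = 557.789902, which rounds to 557.7899.

557.7899


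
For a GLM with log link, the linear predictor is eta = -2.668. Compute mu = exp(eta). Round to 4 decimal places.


mu = exp(eta) = exp(-2.668).
= 0.0694.

0.0694


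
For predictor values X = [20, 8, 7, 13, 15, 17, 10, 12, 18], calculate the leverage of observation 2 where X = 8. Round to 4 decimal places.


n = 9, xbar = 13.3333.
SXX = sum((xi - xbar)^2) = 164.0000.
h = 1/9 + (8 - 13.3333)^2 / 164.0000 = 0.2846.

0.2846


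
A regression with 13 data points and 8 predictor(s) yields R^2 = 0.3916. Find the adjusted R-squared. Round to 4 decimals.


Plug in: Adj R^2 = 1 - (1 - 0.3916) * 12/4.
= 1 - 0.6084 * 12/4
= 1 - 7.3008 / 4
= 1 - 1.8252 = -0.8252.

-0.8252


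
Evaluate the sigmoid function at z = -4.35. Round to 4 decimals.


First, exp(4.3500) = 77.4785.
Then sigma(z) = 1/(1 + 77.4785) = 0.0127.

0.0127


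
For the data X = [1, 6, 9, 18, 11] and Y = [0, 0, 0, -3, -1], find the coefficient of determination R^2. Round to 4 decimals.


Fit the OLS line: b0 = 0.8519, b1 = -0.1835.
SSres = 1.4772.
SStot = 6.8000.
R^2 = 1 - 1.4772/6.8000 = 0.7828.

0.7828


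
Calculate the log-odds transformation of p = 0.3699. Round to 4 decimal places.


The odds are p/(1-p) = 0.3699 / 0.6301 = 0.5870.
logit(p) = ln(0.5870) = -0.5326.

-0.5326


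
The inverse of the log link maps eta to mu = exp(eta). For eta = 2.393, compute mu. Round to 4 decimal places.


The inverse log link gives:
mu = exp(2.393) = 10.9463.

10.9463


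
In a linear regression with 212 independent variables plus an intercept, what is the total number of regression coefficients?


Each predictor gets one coefficient, plus one intercept.
Total parameters = 212 + 1 = 213.

213


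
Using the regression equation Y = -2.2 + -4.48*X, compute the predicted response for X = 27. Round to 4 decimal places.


Predicted value:
Y = -2.2 + (-4.48)(27) = -2.2 + -120.9600 = -123.1600.

-123.1600


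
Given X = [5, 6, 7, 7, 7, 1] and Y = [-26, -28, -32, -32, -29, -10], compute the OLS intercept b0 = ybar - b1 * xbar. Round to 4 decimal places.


The slope is b1 = -3.4727.
Sample means are xbar = 5.5000 and ybar = -26.1667.
Intercept: b0 = -26.1667 - (-3.4727)(5.5000) = -7.0667.

-7.0667


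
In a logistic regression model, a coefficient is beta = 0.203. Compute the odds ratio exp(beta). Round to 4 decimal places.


The odds ratio is computed as:
OR = e^(0.203) = 1.2251.

1.2251


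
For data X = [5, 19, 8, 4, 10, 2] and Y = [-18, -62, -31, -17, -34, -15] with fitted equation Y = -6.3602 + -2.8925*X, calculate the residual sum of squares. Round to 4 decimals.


Predicted values from Y = -6.3602 + -2.8925*X.
Residuals: [2.8227, -0.6823, -1.4998, 0.9302, 1.2852, -2.8548].
SSres = 21.3495.

21.3495


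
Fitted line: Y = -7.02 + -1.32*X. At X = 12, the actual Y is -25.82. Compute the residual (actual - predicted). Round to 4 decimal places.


Predicted = -7.02 + -1.32 * 12 = -22.8600.
Residual = -25.82 - -22.8600 = -2.9600.

-2.9600


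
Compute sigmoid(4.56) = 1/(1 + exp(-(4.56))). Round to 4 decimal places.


Compute exp(-4.5600) = 0.0105.
Sigmoid = 1 / (1 + 0.0105) = 1 / 1.0105 = 0.9896.

0.9896


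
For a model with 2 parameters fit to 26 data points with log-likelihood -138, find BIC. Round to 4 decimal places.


Compute k*ln(n) = 2*ln(26) = 2*3.258097 = 6.516194.
Then -2*loglik = 276.
BIC = 6.516194 + 276 = 282.516194, which rounds to 282.5162.

282.5162


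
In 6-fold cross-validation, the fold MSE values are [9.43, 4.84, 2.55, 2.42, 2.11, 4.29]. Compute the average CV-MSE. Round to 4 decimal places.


Total MSE across folds = 25.6400.
CV-MSE = 25.6400/6 = 4.2733.

4.2733


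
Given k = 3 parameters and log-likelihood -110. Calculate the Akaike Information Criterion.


AIC = 2k - 2*loglik = 2(3) - 2(-110).
= 6 + 220 = 226.

226


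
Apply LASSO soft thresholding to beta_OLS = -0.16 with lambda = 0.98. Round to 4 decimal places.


|beta_OLS| = 0.16.
lambda = 0.98.
Since |beta| <= lambda, the coefficient is set to 0.
Result = 0.0000.

0.0000


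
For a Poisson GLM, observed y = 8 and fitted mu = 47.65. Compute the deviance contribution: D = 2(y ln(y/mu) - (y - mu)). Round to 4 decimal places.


y/mu = 8/47.65 = 0.167891 (approx.), and ln(8/47.65) = -1.784441.
y * ln(y/mu) = 8 * -1.784441 = -14.275528.
y - mu = -39.65.
D = 2 * (-14.275528 - -39.65) = 50.748944, which rounds to 50.7489.

50.7489


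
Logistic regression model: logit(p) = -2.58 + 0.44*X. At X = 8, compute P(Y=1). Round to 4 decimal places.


Linear predictor: z = -2.58 + 0.44 * 8 = 0.9400.
P = 1/(1 + exp(-0.9400)) = 1/(1 + 0.3906) = 0.7191.

0.7191


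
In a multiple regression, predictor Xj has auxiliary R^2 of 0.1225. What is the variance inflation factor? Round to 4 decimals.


Using VIF = 1/(1 - R^2_j):
1 - 0.1225 = 0.8775.
VIF = 1.1396.

1.1396


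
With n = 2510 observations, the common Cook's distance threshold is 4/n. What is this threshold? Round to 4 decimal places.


Cook's distance cutoff = 4/n = 4/2510.
= 0.0016.

0.0016


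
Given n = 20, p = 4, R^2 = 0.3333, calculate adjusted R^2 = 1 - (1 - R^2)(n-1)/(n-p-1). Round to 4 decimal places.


Plug in: Adj R^2 = 1 - (1 - 0.3333) * 19/15.
= 1 - 0.6667 * 19/15
= 1 - 12.6673 / 15
= 1 - 0.8445 = 0.1555.

0.1555


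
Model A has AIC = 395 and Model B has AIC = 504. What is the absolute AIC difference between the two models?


Compute |395 - 504| = 109.
Model A has the smaller AIC.

109


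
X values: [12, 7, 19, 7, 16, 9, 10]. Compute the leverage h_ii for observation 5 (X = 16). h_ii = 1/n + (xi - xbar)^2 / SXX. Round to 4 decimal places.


Compute xbar = 11.4286 with n = 7 observations.
SXX = 125.7143.
Leverage = 1/7 + (16 - 11.4286)^2/125.7143 = 0.3091.

0.3091


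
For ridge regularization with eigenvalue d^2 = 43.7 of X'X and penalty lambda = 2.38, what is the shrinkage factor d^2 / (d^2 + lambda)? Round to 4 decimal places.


Compute the denominator: 43.7 + 2.38 = 46.0800.
Shrinkage factor = 43.7 / 46.0800 = 0.9484.

0.9484


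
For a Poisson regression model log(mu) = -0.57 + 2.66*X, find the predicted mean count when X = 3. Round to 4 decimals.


Compute eta = -0.57 + 2.66 * 3 = 7.4100.
Apply inverse link: mu = e^7.4100 = 1652.4263.

1652.4263


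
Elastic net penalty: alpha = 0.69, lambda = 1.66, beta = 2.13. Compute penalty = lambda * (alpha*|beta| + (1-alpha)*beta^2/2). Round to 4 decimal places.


L1 component = 0.69 * |2.13| = 1.4697.
L2 component = 0.31 * 2.13^2 / 2 = 0.7032.
Penalty = 1.66 * (1.4697 + 0.7032) = 1.66 * 2.1729 = 3.6070.

3.6070


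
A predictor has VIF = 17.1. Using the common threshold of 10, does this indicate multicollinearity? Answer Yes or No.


The threshold is 10.
VIF = 17.1 is >= 10.
Multicollinearity indication: Yes.

Yes


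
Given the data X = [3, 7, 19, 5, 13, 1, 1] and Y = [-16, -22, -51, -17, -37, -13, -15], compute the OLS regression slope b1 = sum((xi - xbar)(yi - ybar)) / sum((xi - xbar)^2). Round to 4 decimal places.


The sample means are xbar = 7.0000 and ybar = -24.4286.
Compute S_xx = 272.0000 and S_xy = -568.0000.
Slope b1 = S_xy / S_xx = -568.0000 / 272.0000 = -2.0882.

-2.0882


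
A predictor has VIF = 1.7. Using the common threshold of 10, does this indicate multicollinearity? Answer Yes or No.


Compare VIF = 1.7 to the threshold of 10.
1.7 < 10, so the answer is No.

No


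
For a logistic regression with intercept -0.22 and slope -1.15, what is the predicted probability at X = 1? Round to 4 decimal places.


Linear predictor: z = -0.22 + -1.15 * 1 = -1.3700.
P = 1/(1 + exp(1.3700)) = 1/(1 + 3.9354) = 0.2026.

0.2026


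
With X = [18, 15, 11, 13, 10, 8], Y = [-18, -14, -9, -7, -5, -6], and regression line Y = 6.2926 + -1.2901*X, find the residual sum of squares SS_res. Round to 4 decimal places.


For each point, residual = actual - predicted.
Residuals: [-1.0708, -0.9411, -1.1015, 3.4787, 1.6084, -1.9718].
Sum of squared residuals = 21.8219.

21.8219


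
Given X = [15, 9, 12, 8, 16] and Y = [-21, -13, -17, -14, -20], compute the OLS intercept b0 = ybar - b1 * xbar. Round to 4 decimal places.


Compute b1 = -0.9600 from the OLS formula.
With xbar = 12.0000 and ybar = -17.0000, the intercept is:
b0 = -17.0000 - -0.9600 * 12.0000 = -5.4800.

-5.4800


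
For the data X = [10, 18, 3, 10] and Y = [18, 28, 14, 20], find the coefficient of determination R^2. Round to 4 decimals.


The fitted line is Y = 10.3636 + 0.9401*X.
SSres = 4.3459, SStot = 104.0000.
R^2 = 1 - SSres/SStot = 0.9582.

0.9582


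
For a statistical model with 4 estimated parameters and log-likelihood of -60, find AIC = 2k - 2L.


AIC = 2k - 2*loglik = 2(4) - 2(-60).
= 8 + 120 = 128.

128


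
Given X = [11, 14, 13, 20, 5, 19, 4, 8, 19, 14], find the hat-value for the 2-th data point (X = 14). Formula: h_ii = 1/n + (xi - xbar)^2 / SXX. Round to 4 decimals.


n = 10, xbar = 12.7000.
SXX = sum((xi - xbar)^2) = 296.1000.
h = 1/10 + (14 - 12.7000)^2 / 296.1000 = 0.1057.

0.1057


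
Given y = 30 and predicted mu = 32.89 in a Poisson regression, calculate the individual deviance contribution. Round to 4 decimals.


First: ln(30/32.89) = -0.091971.
Then: 30 * -0.091971 = -2.759130.
y - mu = 30 - 32.89 = -2.89.
D = 2(-2.759130 - -2.89) = 0.261740, which rounds to 0.2617.

0.2617


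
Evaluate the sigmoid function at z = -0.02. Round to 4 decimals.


First, exp(0.0200) = 1.0202.
Then sigma(z) = 1/(1 + 1.0202) = 0.4950.

0.4950


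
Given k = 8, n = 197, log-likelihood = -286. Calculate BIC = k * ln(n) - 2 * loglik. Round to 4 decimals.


k * ln(n) = 8 * ln(197) = 8 * 5.283204 = 42.265632.
-2 * loglik = -2 * (-286) = 572.
BIC = 42.265632 + 572 = 614.265632, which rounds to 614.2656.

614.2656


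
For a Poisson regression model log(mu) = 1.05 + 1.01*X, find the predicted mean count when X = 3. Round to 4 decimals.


Linear predictor: eta = 1.05 + (1.01)(3) = 4.0800.
Expected count: mu = exp(4.0800) = 59.1455.

59.1455


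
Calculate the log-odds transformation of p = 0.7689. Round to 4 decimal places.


1 - p = 0.2311.
p/(1-p) = 3.3271.
logit = ln(3.3271) = 1.2021.

1.2021


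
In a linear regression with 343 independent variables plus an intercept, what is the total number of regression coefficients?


Total coefficients = number of predictors + 1 (for the intercept).
= 343 + 1 = 344.

344


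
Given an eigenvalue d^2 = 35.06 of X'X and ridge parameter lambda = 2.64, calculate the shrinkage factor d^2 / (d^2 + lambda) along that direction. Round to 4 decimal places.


d^2 + lambda = 35.06 + 2.64 = 37.7000.
Shrinkage factor = 35.06/37.7000 = 0.9300.

0.9300


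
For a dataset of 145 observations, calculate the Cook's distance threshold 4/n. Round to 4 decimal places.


Using the rule of thumb:
Threshold = 4 / 145 = 0.0276.

0.0276


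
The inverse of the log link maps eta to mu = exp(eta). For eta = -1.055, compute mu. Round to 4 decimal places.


The inverse log link gives:
mu = exp(-1.055) = 0.3482.

0.3482


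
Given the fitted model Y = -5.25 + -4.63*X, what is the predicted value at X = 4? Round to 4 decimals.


Substitute X = 4 into the equation:
Y = -5.25 + -4.63 * 4 = -5.25 + -18.5200 = -23.7700.

-23.7700


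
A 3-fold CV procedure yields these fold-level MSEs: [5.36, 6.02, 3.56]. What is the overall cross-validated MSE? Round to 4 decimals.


Add all fold MSEs: 14.9400.
Divide by k = 3: 14.9400/3 = 4.9800.

4.9800


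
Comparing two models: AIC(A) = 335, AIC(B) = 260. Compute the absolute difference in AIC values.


Absolute difference = |335 - 260| = 75.
The model with lower AIC (B) is preferred.

75


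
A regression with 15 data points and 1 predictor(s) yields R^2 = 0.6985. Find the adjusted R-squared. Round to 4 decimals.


Adjusted R^2 = 1 - (1 - R^2) * (n-1)/(n-p-1).
(1 - R^2) = 0.3015.
(n-1)/(n-p-1) = 14/13.
(1 - R^2) * (n-1) = 0.3015 * 14 = 4.2210.
Divide by (n-p-1): 4.2210 / 13 = 0.3247.
Adj R^2 = 1 - 0.3247 = 0.6753.

0.6753


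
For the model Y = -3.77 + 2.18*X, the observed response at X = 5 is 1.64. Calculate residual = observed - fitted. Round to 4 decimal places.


Compute yhat = -3.77 + (2.18)(5) = 7.1300.
Residual = actual - predicted = 1.64 - 7.1300 = -5.4900.

-5.4900


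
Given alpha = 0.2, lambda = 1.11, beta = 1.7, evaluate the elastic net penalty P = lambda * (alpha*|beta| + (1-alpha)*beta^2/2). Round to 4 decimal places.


alpha * |beta| = 0.2 * 1.7 = 0.3400.
(1-alpha) * beta^2/2 = 0.8 * 2.8900/2 = 1.1560.
Total = 1.11 * (0.3400 + 1.1560) = 1.6606.

1.6606


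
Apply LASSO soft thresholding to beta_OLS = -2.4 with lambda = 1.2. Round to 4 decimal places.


Check: |-2.4| = 2.4 vs lambda = 1.2.
Since |beta| > lambda, coefficient = sign(beta)*(|beta| - lambda) = -1.2000.
Soft-thresholded coefficient = -1.2000.

-1.2000


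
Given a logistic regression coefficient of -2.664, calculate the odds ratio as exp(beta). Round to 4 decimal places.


exp(-2.664) = 0.0697.
So the odds ratio is 0.0697.

0.0697


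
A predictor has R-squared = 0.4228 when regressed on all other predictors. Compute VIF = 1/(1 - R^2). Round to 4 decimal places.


Using VIF = 1/(1 - R^2_j):
1 - 0.4228 = 0.5772.
VIF = 1.7325.

1.7325


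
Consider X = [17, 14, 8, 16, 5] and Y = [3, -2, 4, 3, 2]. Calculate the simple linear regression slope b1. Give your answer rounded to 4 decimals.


The sample means are xbar = 12.0000 and ybar = 2.0000.
Compute S_xx = 110.0000 and S_xy = -7.0000.
Slope b1 = S_xy / S_xx = -7.0000 / 110.0000 = -0.0636.

-0.0636


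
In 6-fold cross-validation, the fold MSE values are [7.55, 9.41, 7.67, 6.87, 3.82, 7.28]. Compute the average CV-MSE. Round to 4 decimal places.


Sum of fold MSEs = 42.6000.
Average = 42.6000 / 6 = 7.1000.

7.1000


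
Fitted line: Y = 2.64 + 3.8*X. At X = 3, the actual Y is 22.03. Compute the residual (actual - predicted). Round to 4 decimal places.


Fitted value at X = 3 is yhat = 2.64 + 3.8*3 = 14.0400.
Residual = 22.03 - 14.0400 = 7.9900.

7.9900


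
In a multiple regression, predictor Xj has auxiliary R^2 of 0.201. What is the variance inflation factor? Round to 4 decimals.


Denominator: 1 - 0.201 = 0.799.
VIF = 1 / 0.799 = 1.2516.

1.2516


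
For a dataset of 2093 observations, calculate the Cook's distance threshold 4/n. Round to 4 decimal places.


The threshold is 4/n.
4/2093 = 0.0019.

0.0019


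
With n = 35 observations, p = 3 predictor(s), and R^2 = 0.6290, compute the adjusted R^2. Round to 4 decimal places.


Plug in: Adj R^2 = 1 - (1 - 0.6290) * 34/31.
= 1 - 0.3710 * 34/31
= 1 - 12.6140 / 31
= 1 - 0.4069 = 0.5931.

0.5931


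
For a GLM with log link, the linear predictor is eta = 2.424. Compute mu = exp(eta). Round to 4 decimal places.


The inverse log link gives:
mu = exp(2.424) = 11.2909.

11.2909


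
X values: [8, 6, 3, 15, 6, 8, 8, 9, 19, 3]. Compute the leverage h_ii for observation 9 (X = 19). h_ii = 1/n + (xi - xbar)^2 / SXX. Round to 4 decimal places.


Compute xbar = 8.5000 with n = 10 observations.
SXX = 226.5000.
Leverage = 1/10 + (19 - 8.5000)^2/226.5000 = 0.5868.

0.5868


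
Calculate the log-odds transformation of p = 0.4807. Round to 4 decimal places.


1 - p = 0.5193.
p/(1-p) = 0.9257.
logit = ln(0.9257) = -0.0772.

-0.0772


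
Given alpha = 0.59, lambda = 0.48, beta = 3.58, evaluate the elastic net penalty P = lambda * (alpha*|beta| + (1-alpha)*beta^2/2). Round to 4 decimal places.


L1 component = 0.59 * |3.58| = 2.1122.
L2 component = 0.41 * 3.58^2 / 2 = 2.6274.
Penalty = 0.48 * (2.1122 + 2.6274) = 0.48 * 4.7396 = 2.2750.

2.2750
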